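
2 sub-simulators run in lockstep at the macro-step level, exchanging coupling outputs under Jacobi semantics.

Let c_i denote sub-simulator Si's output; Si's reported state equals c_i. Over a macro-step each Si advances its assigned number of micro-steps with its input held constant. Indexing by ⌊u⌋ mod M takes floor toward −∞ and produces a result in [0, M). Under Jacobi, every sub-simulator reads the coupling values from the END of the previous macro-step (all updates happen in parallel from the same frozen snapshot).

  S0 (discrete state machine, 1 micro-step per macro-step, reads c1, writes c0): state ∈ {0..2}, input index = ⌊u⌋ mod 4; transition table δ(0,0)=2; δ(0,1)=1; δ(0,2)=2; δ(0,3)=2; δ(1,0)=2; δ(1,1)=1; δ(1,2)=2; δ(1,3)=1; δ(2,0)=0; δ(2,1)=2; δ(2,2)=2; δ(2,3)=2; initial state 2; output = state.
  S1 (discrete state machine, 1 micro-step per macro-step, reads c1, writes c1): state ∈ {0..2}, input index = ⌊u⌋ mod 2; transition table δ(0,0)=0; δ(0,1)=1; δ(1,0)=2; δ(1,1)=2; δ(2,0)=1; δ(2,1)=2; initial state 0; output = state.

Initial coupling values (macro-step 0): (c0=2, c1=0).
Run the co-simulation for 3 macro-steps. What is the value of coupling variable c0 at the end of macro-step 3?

macro 1: S0 reads c1=0 → after 1×micro: 0; S1 reads c1=0 → after 1×micro: 0 ⇒ (c0=0, c1=0)
macro 2: S0 reads c1=0 → after 1×micro: 2; S1 reads c1=0 → after 1×micro: 0 ⇒ (c0=2, c1=0)
macro 3: S0 reads c1=0 → after 1×micro: 0; S1 reads c1=0 → after 1×micro: 0 ⇒ (c0=0, c1=0)

c0 at macro-step 3 = 0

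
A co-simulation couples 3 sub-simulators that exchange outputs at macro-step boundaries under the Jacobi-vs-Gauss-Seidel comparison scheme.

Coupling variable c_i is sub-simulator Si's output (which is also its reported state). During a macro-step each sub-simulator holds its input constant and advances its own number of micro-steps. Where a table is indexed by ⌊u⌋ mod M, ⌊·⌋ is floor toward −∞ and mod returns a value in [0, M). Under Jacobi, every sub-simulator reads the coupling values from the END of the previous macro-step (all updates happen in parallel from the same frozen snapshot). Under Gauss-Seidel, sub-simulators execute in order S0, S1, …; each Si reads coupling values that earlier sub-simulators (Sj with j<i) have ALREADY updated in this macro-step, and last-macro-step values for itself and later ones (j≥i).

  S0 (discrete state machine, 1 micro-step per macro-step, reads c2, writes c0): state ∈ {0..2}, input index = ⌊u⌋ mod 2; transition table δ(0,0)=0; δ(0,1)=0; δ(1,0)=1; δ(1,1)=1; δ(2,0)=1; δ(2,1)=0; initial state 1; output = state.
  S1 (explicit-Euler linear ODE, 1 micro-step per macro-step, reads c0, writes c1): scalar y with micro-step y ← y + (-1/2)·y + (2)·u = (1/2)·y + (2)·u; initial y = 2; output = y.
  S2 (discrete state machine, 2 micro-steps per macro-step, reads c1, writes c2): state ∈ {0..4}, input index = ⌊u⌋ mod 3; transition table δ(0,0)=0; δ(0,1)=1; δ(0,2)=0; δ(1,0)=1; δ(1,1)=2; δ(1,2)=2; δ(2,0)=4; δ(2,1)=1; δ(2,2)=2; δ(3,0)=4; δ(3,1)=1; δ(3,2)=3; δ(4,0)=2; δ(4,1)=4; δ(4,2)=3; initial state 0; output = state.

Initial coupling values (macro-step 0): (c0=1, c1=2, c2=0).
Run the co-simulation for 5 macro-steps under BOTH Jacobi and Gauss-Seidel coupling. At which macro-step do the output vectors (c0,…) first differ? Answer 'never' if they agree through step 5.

[Jacobi] macro 1: S0 reads c2=0 → after 1×micro: 1; S1 reads c0=1 → after 1×micro: 3; S2 reads c1=2 → after 2×micro: 0 ⇒ (c0=1, c1=3, c2=0)
[Jacobi] macro 2: S0 reads c2=0 → after 1×micro: 1; S1 reads c0=1 → after 1×micro: 7/2; S2 reads c1=3 → after 2×micro: 0 ⇒ (c0=1, c1=7/2, c2=0)
[Jacobi] macro 3: S0 reads c2=0 → after 1×micro: 1; S1 reads c0=1 → after 1×micro: 15/4; S2 reads c1=7/2 → after 2×micro: 0 ⇒ (c0=1, c1=15/4, c2=0)
[Jacobi] macro 4: S0 reads c2=0 → after 1×micro: 1; S1 reads c0=1 → after 1×micro: 31/8; S2 reads c1=15/4 → after 2×micro: 0 ⇒ (c0=1, c1=31/8, c2=0)
[Jacobi] macro 5: S0 reads c2=0 → after 1×micro: 1; S1 reads c0=1 → after 1×micro: 63/16; S2 reads c1=31/8 → after 2×micro: 0 ⇒ (c0=1, c1=63/16, c2=0)
[Gauss-Seidel] macro 1: S0 reads c2=0 → after 1×micro: 1; S1 reads c0=1 → after 1×micro: 3; S2 reads c1=3 → after 2×micro: 0 ⇒ (c0=1, c1=3, c2=0)
[Gauss-Seidel] macro 2: S0 reads c2=0 → after 1×micro: 1; S1 reads c0=1 → after 1×micro: 7/2; S2 reads c1=7/2 → after 2×micro: 0 ⇒ (c0=1, c1=7/2, c2=0)
[Gauss-Seidel] macro 3: S0 reads c2=0 → after 1×micro: 1; S1 reads c0=1 → after 1×micro: 15/4; S2 reads c1=15/4 → after 2×micro: 0 ⇒ (c0=1, c1=15/4, c2=0)
[Gauss-Seidel] macro 4: S0 reads c2=0 → after 1×micro: 1; S1 reads c0=1 → after 1×micro: 31/8; S2 reads c1=31/8 → after 2×micro: 0 ⇒ (c0=1, c1=31/8, c2=0)
[Gauss-Seidel] macro 5: S0 reads c2=0 → after 1×micro: 1; S1 reads c0=1 → after 1×micro: 63/16; S2 reads c1=63/16 → after 2×micro: 0 ⇒ (c0=1, c1=63/16, c2=0)

first divergence at macro-step: never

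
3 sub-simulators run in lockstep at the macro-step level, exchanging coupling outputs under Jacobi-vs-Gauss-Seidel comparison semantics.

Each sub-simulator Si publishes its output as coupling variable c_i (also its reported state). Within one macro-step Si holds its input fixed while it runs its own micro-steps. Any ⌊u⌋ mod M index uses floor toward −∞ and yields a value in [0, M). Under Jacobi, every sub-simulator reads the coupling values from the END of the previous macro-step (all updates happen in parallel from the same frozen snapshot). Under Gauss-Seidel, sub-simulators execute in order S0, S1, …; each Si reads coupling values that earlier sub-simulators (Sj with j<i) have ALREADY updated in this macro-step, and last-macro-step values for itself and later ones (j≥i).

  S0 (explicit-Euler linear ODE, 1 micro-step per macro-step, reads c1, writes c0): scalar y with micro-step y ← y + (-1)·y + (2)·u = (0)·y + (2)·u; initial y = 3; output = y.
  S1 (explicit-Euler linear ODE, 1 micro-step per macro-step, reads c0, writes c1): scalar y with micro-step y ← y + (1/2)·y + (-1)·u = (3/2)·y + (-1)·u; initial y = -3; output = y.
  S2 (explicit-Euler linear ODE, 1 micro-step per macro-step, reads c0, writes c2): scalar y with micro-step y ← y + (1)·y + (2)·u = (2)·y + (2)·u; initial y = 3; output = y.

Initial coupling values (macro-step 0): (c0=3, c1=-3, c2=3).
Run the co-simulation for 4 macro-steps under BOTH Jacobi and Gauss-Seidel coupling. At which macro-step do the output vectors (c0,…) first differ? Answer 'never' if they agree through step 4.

[Jacobi] macro 1: S0 reads c1=-3 → after 1×micro: -6; S1 reads c0=3 → after 1×micro: -15/2; S2 reads c0=3 → after 1×micro: 12 ⇒ (c0=-6, c1=-15/2, c2=12)
[Jacobi] macro 2: S0 reads c1=-15/2 → after 1×micro: -15; S1 reads c0=-6 → after 1×micro: -21/4; S2 reads c0=-6 → after 1×micro: 12 ⇒ (c0=-15, c1=-21/4, c2=12)
[Jacobi] macro 3: S0 reads c1=-21/4 → after 1×micro: -21/2; S1 reads c0=-15 → after 1×micro: 57/8; S2 reads c0=-15 → after 1×micro: -6 ⇒ (c0=-21/2, c1=57/8, c2=-6)
[Jacobi] macro 4: S0 reads c1=57/8 → after 1×micro: 57/4; S1 reads c0=-21/2 → after 1×micro: 339/16; S2 reads c0=-21/2 → after 1×micro: -33 ⇒ (c0=57/4, c1=339/16, c2=-33)
[Gauss-Seidel] macro 1: S0 reads c1=-3 → after 1×micro: -6; S1 reads c0=-6 → after 1×micro: 3/2; S2 reads c0=-6 → after 1×micro: -6 ⇒ (c0=-6, c1=3/2, c2=-6)
[Gauss-Seidel] macro 2: S0 reads c1=3/2 → after 1×micro: 3; S1 reads c0=3 → after 1×micro: -3/4; S2 reads c0=3 → after 1×micro: -6 ⇒ (c0=3, c1=-3/4, c2=-6)
[Gauss-Seidel] macro 3: S0 reads c1=-3/4 → after 1×micro: -3/2; S1 reads c0=-3/2 → after 1×micro: 3/8; S2 reads c0=-3/2 → after 1×micro: -15 ⇒ (c0=-3/2, c1=3/8, c2=-15)
[Gauss-Seidel] macro 4: S0 reads c1=3/8 → after 1×micro: 3/4; S1 reads c0=3/4 → after 1×micro: -3/16; S2 reads c0=3/4 → after 1×micro: -57/2 ⇒ (c0=3/4, c1=-3/16, c2=-57/2)

first divergence at macro-step: 1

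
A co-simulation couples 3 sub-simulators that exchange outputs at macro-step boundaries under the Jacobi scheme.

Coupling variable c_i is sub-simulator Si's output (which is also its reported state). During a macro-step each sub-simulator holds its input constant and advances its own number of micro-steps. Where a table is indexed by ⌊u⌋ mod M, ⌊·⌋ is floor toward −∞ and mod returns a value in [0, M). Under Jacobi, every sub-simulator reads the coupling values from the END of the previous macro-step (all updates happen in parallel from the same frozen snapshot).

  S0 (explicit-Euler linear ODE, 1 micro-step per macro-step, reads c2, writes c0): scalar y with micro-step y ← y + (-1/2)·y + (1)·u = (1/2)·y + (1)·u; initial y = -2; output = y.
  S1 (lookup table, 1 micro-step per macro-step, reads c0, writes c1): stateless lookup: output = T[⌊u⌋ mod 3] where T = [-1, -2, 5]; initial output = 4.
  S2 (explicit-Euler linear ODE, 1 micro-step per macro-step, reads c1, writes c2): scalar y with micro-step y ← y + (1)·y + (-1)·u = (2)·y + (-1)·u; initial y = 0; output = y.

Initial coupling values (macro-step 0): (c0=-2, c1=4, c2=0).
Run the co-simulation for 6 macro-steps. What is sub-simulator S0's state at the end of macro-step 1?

macro 1: S0 reads c2=0 → after 1×micro: -1; S1 reads c0=-2 → after 1×micro: -2; S2 reads c1=4 → after 1×micro: -4 ⇒ (c0=-1, c1=-2, c2=-4)
macro 2: S0 reads c2=-4 → after 1×micro: -9/2; S1 reads c0=-1 → after 1×micro: 5; S2 reads c1=-2 → after 1×micro: -6 ⇒ (c0=-9/2, c1=5, c2=-6)
macro 3: S0 reads c2=-6 → after 1×micro: -33/4; S1 reads c0=-9/2 → after 1×micro: -2; S2 reads c1=5 → after 1×micro: -17 ⇒ (c0=-33/4, c1=-2, c2=-17)
macro 4: S0 reads c2=-17 → after 1×micro: -169/8; S1 reads c0=-33/4 → after 1×micro: -1; S2 reads c1=-2 → after 1×micro: -32 ⇒ (c0=-169/8, c1=-1, c2=-32)
macro 5: S0 reads c2=-32 → after 1×micro: -681/16; S1 reads c0=-169/8 → after 1×micro: 5; S2 reads c1=-1 → after 1×micro: -63 ⇒ (c0=-681/16, c1=5, c2=-63)
macro 6: S0 reads c2=-63 → after 1×micro: -2697/32; S1 reads c0=-681/16 → after 1×micro: 5; S2 reads c1=5 → after 1×micro: -131 ⇒ (c0=-2697/32, c1=5, c2=-131)

S0 state at macro-step 1 = -1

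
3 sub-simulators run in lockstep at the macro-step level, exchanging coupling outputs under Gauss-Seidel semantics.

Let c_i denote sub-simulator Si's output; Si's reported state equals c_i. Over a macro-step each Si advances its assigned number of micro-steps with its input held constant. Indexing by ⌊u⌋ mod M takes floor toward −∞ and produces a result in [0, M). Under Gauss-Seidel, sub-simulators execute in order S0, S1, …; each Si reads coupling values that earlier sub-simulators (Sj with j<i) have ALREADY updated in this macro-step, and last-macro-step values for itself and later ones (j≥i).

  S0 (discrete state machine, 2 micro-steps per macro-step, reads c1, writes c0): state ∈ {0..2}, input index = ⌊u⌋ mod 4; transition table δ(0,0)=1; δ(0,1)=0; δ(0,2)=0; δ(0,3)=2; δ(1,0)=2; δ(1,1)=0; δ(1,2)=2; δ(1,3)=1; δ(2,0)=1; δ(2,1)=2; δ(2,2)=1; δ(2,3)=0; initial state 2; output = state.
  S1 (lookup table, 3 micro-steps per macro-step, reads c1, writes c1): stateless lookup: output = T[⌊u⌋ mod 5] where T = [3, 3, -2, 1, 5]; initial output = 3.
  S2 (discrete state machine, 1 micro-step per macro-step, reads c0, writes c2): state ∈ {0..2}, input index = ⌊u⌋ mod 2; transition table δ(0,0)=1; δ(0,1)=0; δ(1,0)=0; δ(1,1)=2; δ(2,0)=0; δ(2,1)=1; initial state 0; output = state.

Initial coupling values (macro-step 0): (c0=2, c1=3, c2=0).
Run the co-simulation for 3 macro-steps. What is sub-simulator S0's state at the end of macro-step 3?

macro 1: S0 reads c1=3 → after 2×micro: 2; S1 reads c1=3 → after 3×micro: 1; S2 reads c0=2 → after 1×micro: 1 ⇒ (c0=2, c1=1, c2=1)
macro 2: S0 reads c1=1 → after 2×micro: 2; S1 reads c1=1 → after 3×micro: 3; S2 reads c0=2 → after 1×micro: 0 ⇒ (c0=2, c1=3, c2=0)
macro 3: S0 reads c1=3 → after 2×micro: 2; S1 reads c1=3 → after 3×micro: 1; S2 reads c0=2 → after 1×micro: 1 ⇒ (c0=2, c1=1, c2=1)

S0 state at macro-step 3 = 2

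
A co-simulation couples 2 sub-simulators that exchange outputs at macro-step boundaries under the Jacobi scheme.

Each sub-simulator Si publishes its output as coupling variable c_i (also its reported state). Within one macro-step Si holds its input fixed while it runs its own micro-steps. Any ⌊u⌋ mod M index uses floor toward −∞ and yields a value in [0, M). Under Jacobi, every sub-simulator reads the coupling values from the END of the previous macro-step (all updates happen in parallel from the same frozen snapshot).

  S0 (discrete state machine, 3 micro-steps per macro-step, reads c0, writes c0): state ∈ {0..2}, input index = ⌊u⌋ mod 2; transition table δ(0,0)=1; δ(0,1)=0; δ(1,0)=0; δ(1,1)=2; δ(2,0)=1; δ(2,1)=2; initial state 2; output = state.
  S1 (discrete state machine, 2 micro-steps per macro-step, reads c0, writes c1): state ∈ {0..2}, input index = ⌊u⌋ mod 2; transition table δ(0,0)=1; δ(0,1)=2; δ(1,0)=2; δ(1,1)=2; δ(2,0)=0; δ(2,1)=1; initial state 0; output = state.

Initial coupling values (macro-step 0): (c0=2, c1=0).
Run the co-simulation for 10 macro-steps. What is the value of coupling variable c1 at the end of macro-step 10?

macro 1: S0 reads c0=2 → after 3×micro: 1; S1 reads c0=2 → after 2×micro: 2 ⇒ (c0=1, c1=2)
macro 2: S0 reads c0=1 → after 3×micro: 2; S1 reads c0=1 → after 2×micro: 2 ⇒ (c0=2, c1=2)
macro 3: S0 reads c0=2 → after 3×micro: 1; S1 reads c0=2 → after 2×micro: 1 ⇒ (c0=1, c1=1)
macro 4: S0 reads c0=1 → after 3×micro: 2; S1 reads c0=1 → after 2×micro: 1 ⇒ (c0=2, c1=1)
macro 5: S0 reads c0=2 → after 3×micro: 1; S1 reads c0=2 → after 2×micro: 0 ⇒ (c0=1, c1=0)
macro 6: S0 reads c0=1 → after 3×micro: 2; S1 reads c0=1 → after 2×micro: 1 ⇒ (c0=2, c1=1)
macro 7: S0 reads c0=2 → after 3×micro: 1; S1 reads c0=2 → after 2×micro: 0 ⇒ (c0=1, c1=0)
macro 8: S0 reads c0=1 → after 3×micro: 2; S1 reads c0=1 → after 2×micro: 1 ⇒ (c0=2, c1=1)
macro 9: S0 reads c0=2 → after 3×micro: 1; S1 reads c0=2 → after 2×micro: 0 ⇒ (c0=1, c1=0)
macro 10: S0 reads c0=1 → after 3×micro: 2; S1 reads c0=1 → after 2×micro: 1 ⇒ (c0=2, c1=1)

c1 at macro-step 10 = 1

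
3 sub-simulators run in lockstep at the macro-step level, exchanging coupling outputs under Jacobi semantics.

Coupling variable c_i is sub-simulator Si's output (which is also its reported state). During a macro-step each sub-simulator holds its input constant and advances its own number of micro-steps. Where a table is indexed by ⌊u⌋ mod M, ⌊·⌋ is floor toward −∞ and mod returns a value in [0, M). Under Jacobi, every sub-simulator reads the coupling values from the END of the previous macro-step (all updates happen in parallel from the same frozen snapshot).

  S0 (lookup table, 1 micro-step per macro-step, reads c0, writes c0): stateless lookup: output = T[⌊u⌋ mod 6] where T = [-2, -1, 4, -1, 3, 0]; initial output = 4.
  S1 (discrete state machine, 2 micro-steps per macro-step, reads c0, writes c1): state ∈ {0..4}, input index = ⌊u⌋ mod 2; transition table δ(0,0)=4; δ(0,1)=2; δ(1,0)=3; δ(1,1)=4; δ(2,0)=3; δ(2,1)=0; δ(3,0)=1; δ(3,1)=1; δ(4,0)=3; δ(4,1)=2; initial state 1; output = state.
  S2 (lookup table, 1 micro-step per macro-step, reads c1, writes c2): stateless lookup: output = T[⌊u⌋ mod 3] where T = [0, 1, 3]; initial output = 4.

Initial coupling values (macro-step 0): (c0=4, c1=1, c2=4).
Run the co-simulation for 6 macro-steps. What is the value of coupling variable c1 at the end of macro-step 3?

c1 at macro-step 3 = 2

macro 1: S0 reads c0=4 → after 1×micro: 3; S1 reads c0=4 → after 2×micro: 1; S2 reads c1=1 → after 1×micro: 1 ⇒ (c0=3, c1=1, c2=1)
macro 2: S0 reads c0=3 → after 1×micro: -1; S1 reads c0=3 → after 2×micro: 2; S2 reads c1=1 → after 1×micro: 1 ⇒ (c0=-1, c1=2, c2=1)
macro 3: S0 reads c0=-1 → after 1×micro: 0; S1 reads c0=-1 → after 2×micro: 2; S2 reads c1=2 → after 1×micro: 3 ⇒ (c0=0, c1=2, c2=3)
macro 4: S0 reads c0=0 → after 1×micro: -2; S1 reads c0=0 → after 2×micro: 1; S2 reads c1=2 → after 1×micro: 3 ⇒ (c0=-2, c1=1, c2=3)
macro 5: S0 reads c0=-2 → after 1×micro: 3; S1 reads c0=-2 → after 2×micro: 1; S2 reads c1=1 → after 1×micro: 1 ⇒ (c0=3, c1=1, c2=1)
macro 6: S0 reads c0=3 → after 1×micro: -1; S1 reads c0=3 → after 2×micro: 2; S2 reads c1=1 → after 1×micro: 1 ⇒ (c0=-1, c1=2, c2=1)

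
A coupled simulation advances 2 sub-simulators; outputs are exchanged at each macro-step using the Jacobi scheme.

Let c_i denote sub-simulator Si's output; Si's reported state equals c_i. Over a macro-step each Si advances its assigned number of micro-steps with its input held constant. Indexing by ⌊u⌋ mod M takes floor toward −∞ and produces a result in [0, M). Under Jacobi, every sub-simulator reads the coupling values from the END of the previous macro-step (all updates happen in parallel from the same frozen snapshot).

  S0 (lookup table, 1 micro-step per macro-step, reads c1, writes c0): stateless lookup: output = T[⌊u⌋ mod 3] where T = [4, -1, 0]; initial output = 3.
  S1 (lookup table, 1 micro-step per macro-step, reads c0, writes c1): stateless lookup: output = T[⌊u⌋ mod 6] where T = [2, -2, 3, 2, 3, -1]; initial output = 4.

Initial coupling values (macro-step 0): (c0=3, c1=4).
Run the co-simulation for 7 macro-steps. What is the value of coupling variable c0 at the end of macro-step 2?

macro 1: S0 reads c1=4 → after 1×micro: -1; S1 reads c0=3 → after 1×micro: 2 ⇒ (c0=-1, c1=2)
macro 2: S0 reads c1=2 → after 1×micro: 0; S1 reads c0=-1 → after 1×micro: -1 ⇒ (c0=0, c1=-1)
macro 3: S0 reads c1=-1 → after 1×micro: 0; S1 reads c0=0 → after 1×micro: 2 ⇒ (c0=0, c1=2)
macro 4: S0 reads c1=2 → after 1×micro: 0; S1 reads c0=0 → after 1×micro: 2 ⇒ (c0=0, c1=2)
macro 5: S0 reads c1=2 → after 1×micro: 0; S1 reads c0=0 → after 1×micro: 2 ⇒ (c0=0, c1=2)
macro 6: S0 reads c1=2 → after 1×micro: 0; S1 reads c0=0 → after 1×micro: 2 ⇒ (c0=0, c1=2)
macro 7: S0 reads c1=2 → after 1×micro: 0; S1 reads c0=0 → after 1×micro: 2 ⇒ (c0=0, c1=2)

c0 at macro-step 2 = 0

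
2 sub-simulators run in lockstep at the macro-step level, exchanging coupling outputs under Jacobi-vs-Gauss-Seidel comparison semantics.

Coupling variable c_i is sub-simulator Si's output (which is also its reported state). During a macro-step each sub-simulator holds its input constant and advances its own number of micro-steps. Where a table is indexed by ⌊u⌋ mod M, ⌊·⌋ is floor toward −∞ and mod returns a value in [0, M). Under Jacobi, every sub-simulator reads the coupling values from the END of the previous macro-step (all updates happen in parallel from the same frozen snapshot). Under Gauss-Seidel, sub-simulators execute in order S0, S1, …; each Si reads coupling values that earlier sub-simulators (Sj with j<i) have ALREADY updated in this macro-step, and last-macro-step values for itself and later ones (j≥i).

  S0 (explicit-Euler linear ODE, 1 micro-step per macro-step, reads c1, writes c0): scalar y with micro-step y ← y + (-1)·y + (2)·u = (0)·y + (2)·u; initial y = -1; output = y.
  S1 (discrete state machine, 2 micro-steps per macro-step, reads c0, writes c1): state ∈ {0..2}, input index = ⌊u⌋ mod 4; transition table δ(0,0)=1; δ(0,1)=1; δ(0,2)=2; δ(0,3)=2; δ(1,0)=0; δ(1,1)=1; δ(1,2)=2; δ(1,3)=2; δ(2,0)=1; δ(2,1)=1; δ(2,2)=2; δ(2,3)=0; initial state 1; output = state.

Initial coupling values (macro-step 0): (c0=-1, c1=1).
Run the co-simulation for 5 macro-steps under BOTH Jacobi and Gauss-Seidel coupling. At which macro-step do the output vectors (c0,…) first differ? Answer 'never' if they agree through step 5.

[Jacobi] macro 1: S0 reads c1=1 → after 1×micro: 2; S1 reads c0=-1 → after 2×micro: 0 ⇒ (c0=2, c1=0)
[Jacobi] macro 2: S0 reads c1=0 → after 1×micro: 0; S1 reads c0=2 → after 2×micro: 2 ⇒ (c0=0, c1=2)
[Jacobi] macro 3: S0 reads c1=2 → after 1×micro: 4; S1 reads c0=0 → after 2×micro: 0 ⇒ (c0=4, c1=0)
[Jacobi] macro 4: S0 reads c1=0 → after 1×micro: 0; S1 reads c0=4 → after 2×micro: 0 ⇒ (c0=0, c1=0)
[Jacobi] macro 5: S0 reads c1=0 → after 1×micro: 0; S1 reads c0=0 → after 2×micro: 0 ⇒ (c0=0, c1=0)
[Gauss-Seidel] macro 1: S0 reads c1=1 → after 1×micro: 2; S1 reads c0=2 → after 2×micro: 2 ⇒ (c0=2, c1=2)
[Gauss-Seidel] macro 2: S0 reads c1=2 → after 1×micro: 4; S1 reads c0=4 → after 2×micro: 0 ⇒ (c0=4, c1=0)
[Gauss-Seidel] macro 3: S0 reads c1=0 → after 1×micro: 0; S1 reads c0=0 → after 2×micro: 0 ⇒ (c0=0, c1=0)
[Gauss-Seidel] macro 4: S0 reads c1=0 → after 1×micro: 0; S1 reads c0=0 → after 2×micro: 0 ⇒ (c0=0, c1=0)
[Gauss-Seidel] macro 5: S0 reads c1=0 → after 1×micro: 0; S1 reads c0=0 → after 2×micro: 0 ⇒ (c0=0, c1=0)

first divergence at macro-step: 1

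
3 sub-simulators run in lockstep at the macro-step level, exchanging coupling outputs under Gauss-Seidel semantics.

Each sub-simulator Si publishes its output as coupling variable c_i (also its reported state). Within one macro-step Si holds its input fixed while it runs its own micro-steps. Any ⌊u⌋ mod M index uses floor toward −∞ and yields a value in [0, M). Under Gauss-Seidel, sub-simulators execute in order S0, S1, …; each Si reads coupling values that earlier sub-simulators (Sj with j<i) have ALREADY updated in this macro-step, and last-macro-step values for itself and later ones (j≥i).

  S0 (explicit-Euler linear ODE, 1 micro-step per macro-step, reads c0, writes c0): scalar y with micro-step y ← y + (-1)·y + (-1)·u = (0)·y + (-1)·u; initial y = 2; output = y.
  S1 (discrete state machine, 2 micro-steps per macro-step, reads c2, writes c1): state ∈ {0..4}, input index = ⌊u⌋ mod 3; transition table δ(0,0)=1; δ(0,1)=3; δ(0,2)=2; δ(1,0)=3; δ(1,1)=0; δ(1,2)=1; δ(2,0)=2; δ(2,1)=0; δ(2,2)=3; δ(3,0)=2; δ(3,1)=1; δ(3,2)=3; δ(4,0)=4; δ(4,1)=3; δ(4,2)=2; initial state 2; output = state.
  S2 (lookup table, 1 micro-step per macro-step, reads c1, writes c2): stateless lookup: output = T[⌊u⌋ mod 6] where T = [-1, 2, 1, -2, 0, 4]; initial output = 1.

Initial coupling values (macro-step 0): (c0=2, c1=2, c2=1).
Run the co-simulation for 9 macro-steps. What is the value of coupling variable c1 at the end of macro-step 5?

c1 at macro-step 5 = 3

macro 1: S0 reads c0=2 → after 1×micro: -2; S1 reads c2=1 → after 2×micro: 3; S2 reads c1=3 → after 1×micro: -2 ⇒ (c0=-2, c1=3, c2=-2)
macro 2: S0 reads c0=-2 → after 1×micro: 2; S1 reads c2=-2 → after 2×micro: 0; S2 reads c1=0 → after 1×micro: -1 ⇒ (c0=2, c1=0, c2=-1)
macro 3: S0 reads c0=2 → after 1×micro: -2; S1 reads c2=-1 → after 2×micro: 3; S2 reads c1=3 → after 1×micro: -2 ⇒ (c0=-2, c1=3, c2=-2)
macro 4: S0 reads c0=-2 → after 1×micro: 2; S1 reads c2=-2 → after 2×micro: 0; S2 reads c1=0 → after 1×micro: -1 ⇒ (c0=2, c1=0, c2=-1)
macro 5: S0 reads c0=2 → after 1×micro: -2; S1 reads c2=-1 → after 2×micro: 3; S2 reads c1=3 → after 1×micro: -2 ⇒ (c0=-2, c1=3, c2=-2)
macro 6: S0 reads c0=-2 → after 1×micro: 2; S1 reads c2=-2 → after 2×micro: 0; S2 reads c1=0 → after 1×micro: -1 ⇒ (c0=2, c1=0, c2=-1)
macro 7: S0 reads c0=2 → after 1×micro: -2; S1 reads c2=-1 → after 2×micro: 3; S2 reads c1=3 → after 1×micro: -2 ⇒ (c0=-2, c1=3, c2=-2)
macro 8: S0 reads c0=-2 → after 1×micro: 2; S1 reads c2=-2 → after 2×micro: 0; S2 reads c1=0 → after 1×micro: -1 ⇒ (c0=2, c1=0, c2=-1)
macro 9: S0 reads c0=2 → after 1×micro: -2; S1 reads c2=-1 → after 2×micro: 3; S2 reads c1=3 → after 1×micro: -2 ⇒ (c0=-2, c1=3, c2=-2)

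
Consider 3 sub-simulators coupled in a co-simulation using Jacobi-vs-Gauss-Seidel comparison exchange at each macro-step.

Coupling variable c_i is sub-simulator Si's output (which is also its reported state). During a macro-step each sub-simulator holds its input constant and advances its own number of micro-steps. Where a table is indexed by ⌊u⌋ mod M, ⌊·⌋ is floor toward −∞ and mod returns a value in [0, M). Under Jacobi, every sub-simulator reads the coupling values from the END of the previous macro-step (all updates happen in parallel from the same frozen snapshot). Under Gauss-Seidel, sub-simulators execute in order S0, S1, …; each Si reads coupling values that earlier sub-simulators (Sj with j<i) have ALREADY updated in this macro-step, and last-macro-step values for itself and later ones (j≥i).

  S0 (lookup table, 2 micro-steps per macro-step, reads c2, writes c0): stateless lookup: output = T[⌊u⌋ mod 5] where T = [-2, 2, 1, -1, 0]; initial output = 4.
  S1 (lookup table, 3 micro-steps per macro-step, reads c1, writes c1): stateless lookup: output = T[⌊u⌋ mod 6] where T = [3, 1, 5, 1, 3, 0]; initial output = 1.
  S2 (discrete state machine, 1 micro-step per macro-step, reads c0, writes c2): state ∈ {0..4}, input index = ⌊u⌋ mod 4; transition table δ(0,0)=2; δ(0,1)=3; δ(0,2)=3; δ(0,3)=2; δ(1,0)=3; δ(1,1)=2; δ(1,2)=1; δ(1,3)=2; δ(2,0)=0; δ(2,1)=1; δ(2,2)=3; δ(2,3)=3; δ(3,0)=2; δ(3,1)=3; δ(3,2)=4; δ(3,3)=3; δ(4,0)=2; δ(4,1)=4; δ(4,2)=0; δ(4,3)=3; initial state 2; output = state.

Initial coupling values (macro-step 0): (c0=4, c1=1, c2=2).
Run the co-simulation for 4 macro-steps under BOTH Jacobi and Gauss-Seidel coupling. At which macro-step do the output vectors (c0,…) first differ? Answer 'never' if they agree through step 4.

[Jacobi] macro 1: S0 reads c2=2 → after 2×micro: 1; S1 reads c1=1 → after 3×micro: 1; S2 reads c0=4 → after 1×micro: 0 ⇒ (c0=1, c1=1, c2=0)
[Jacobi] macro 2: S0 reads c2=0 → after 2×micro: -2; S1 reads c1=1 → after 3×micro: 1; S2 reads c0=1 → after 1×micro: 3 ⇒ (c0=-2, c1=1, c2=3)
[Jacobi] macro 3: S0 reads c2=3 → after 2×micro: -1; S1 reads c1=1 → after 3×micro: 1; S2 reads c0=-2 → after 1×micro: 4 ⇒ (c0=-1, c1=1, c2=4)
[Jacobi] macro 4: S0 reads c2=4 → after 2×micro: 0; S1 reads c1=1 → after 3×micro: 1; S2 reads c0=-1 → after 1×micro: 3 ⇒ (c0=0, c1=1, c2=3)
[Gauss-Seidel] macro 1: S0 reads c2=2 → after 2×micro: 1; S1 reads c1=1 → after 3×micro: 1; S2 reads c0=1 → after 1×micro: 1 ⇒ (c0=1, c1=1, c2=1)
[Gauss-Seidel] macro 2: S0 reads c2=1 → after 2×micro: 2; S1 reads c1=1 → after 3×micro: 1; S2 reads c0=2 → after 1×micro: 1 ⇒ (c0=2, c1=1, c2=1)
[Gauss-Seidel] macro 3: S0 reads c2=1 → after 2×micro: 2; S1 reads c1=1 → after 3×micro: 1; S2 reads c0=2 → after 1×micro: 1 ⇒ (c0=2, c1=1, c2=1)
[Gauss-Seidel] macro 4: S0 reads c2=1 → after 2×micro: 2; S1 reads c1=1 → after 3×micro: 1; S2 reads c0=2 → after 1×micro: 1 ⇒ (c0=2, c1=1, c2=1)

first divergence at macro-step: 1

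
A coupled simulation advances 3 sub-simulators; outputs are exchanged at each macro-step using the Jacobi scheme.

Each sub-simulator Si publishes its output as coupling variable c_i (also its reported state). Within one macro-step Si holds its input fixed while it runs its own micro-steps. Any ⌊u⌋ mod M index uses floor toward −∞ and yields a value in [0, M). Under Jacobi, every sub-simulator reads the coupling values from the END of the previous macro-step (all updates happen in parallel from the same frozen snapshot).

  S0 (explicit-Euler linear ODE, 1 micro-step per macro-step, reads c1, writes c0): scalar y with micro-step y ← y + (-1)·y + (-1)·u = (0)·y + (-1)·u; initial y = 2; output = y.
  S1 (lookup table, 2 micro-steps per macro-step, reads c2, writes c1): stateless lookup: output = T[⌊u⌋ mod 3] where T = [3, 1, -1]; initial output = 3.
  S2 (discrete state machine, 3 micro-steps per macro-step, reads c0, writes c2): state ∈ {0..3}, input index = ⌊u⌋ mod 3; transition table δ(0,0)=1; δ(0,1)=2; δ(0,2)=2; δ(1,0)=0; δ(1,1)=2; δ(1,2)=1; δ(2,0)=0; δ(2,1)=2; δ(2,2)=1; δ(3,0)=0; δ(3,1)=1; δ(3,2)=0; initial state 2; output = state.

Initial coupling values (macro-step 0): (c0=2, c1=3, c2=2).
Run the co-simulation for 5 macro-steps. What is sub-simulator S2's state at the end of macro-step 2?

S2 state at macro-step 2 = 0

macro 1: S0 reads c1=3 → after 1×micro: -3; S1 reads c2=2 → after 2×micro: -1; S2 reads c0=2 → after 3×micro: 1 ⇒ (c0=-3, c1=-1, c2=1)
macro 2: S0 reads c1=-1 → after 1×micro: 1; S1 reads c2=1 → after 2×micro: 1; S2 reads c0=-3 → after 3×micro: 0 ⇒ (c0=1, c1=1, c2=0)
macro 3: S0 reads c1=1 → after 1×micro: -1; S1 reads c2=0 → after 2×micro: 3; S2 reads c0=1 → after 3×micro: 2 ⇒ (c0=-1, c1=3, c2=2)
macro 4: S0 reads c1=3 → after 1×micro: -3; S1 reads c2=2 → after 2×micro: -1; S2 reads c0=-1 → after 3×micro: 1 ⇒ (c0=-3, c1=-1, c2=1)
macro 5: S0 reads c1=-1 → after 1×micro: 1; S1 reads c2=1 → after 2×micro: 1; S2 reads c0=-3 → after 3×micro: 0 ⇒ (c0=1, c1=1, c2=0)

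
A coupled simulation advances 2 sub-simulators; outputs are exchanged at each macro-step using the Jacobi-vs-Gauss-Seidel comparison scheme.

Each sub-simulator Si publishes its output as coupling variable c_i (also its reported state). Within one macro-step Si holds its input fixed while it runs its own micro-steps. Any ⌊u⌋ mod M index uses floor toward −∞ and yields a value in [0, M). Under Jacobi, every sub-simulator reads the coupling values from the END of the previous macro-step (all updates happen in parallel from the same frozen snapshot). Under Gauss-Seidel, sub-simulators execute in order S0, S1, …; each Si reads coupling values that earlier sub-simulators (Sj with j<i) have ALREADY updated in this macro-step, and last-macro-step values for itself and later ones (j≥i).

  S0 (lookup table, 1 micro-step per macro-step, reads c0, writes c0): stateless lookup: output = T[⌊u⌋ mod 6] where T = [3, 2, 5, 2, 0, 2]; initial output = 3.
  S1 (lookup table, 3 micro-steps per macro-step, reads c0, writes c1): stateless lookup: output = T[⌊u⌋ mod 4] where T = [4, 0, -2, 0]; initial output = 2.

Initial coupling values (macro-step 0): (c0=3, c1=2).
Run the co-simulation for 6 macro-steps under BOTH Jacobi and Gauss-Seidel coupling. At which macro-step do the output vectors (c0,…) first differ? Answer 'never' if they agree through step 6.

[Jacobi] macro 1: S0 reads c0=3 → after 1×micro: 2; S1 reads c0=3 → after 3×micro: 0 ⇒ (c0=2, c1=0)
[Jacobi] macro 2: S0 reads c0=2 → after 1×micro: 5; S1 reads c0=2 → after 3×micro: -2 ⇒ (c0=5, c1=-2)
[Jacobi] macro 3: S0 reads c0=5 → after 1×micro: 2; S1 reads c0=5 → after 3×micro: 0 ⇒ (c0=2, c1=0)
[Jacobi] macro 4: S0 reads c0=2 → after 1×micro: 5; S1 reads c0=2 → after 3×micro: -2 ⇒ (c0=5, c1=-2)
[Jacobi] macro 5: S0 reads c0=5 → after 1×micro: 2; S1 reads c0=5 → after 3×micro: 0 ⇒ (c0=2, c1=0)
[Jacobi] macro 6: S0 reads c0=2 → after 1×micro: 5; S1 reads c0=2 → after 3×micro: -2 ⇒ (c0=5, c1=-2)
[Gauss-Seidel] macro 1: S0 reads c0=3 → after 1×micro: 2; S1 reads c0=2 → after 3×micro: -2 ⇒ (c0=2, c1=-2)
[Gauss-Seidel] macro 2: S0 reads c0=2 → after 1×micro: 5; S1 reads c0=5 → after 3×micro: 0 ⇒ (c0=5, c1=0)
[Gauss-Seidel] macro 3: S0 reads c0=5 → after 1×micro: 2; S1 reads c0=2 → after 3×micro: -2 ⇒ (c0=2, c1=-2)
[Gauss-Seidel] macro 4: S0 reads c0=2 → after 1×micro: 5; S1 reads c0=5 → after 3×micro: 0 ⇒ (c0=5, c1=0)
[Gauss-Seidel] macro 5: S0 reads c0=5 → after 1×micro: 2; S1 reads c0=2 → after 3×micro: -2 ⇒ (c0=2, c1=-2)
[Gauss-Seidel] macro 6: S0 reads c0=2 → after 1×micro: 5; S1 reads c0=5 → after 3×micro: 0 ⇒ (c0=5, c1=0)

first divergence at macro-step: 1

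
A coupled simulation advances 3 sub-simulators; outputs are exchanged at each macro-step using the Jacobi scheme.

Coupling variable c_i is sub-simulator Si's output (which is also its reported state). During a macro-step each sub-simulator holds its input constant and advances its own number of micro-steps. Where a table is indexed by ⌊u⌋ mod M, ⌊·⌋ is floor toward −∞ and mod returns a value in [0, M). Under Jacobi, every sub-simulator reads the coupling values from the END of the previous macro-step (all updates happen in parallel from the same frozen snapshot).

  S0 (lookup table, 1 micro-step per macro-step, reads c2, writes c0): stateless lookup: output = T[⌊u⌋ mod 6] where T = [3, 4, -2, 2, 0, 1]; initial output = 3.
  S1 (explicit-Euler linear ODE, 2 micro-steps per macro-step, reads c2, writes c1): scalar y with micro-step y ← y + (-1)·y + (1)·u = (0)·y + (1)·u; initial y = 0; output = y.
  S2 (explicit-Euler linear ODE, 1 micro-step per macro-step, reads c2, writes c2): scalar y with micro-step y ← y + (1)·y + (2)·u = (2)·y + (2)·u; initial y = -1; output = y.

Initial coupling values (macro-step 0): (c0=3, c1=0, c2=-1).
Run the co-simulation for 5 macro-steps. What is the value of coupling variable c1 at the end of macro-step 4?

macro 1: S0 reads c2=-1 → after 1×micro: 1; S1 reads c2=-1 → after 2×micro: -1; S2 reads c2=-1 → after 1×micro: -4 ⇒ (c0=1, c1=-1, c2=-4)
macro 2: S0 reads c2=-4 → after 1×micro: -2; S1 reads c2=-4 → after 2×micro: -4; S2 reads c2=-4 → after 1×micro: -16 ⇒ (c0=-2, c1=-4, c2=-16)
macro 3: S0 reads c2=-16 → after 1×micro: -2; S1 reads c2=-16 → after 2×micro: -16; S2 reads c2=-16 → after 1×micro: -64 ⇒ (c0=-2, c1=-16, c2=-64)
macro 4: S0 reads c2=-64 → after 1×micro: -2; S1 reads c2=-64 → after 2×micro: -64; S2 reads c2=-64 → after 1×micro: -256 ⇒ (c0=-2, c1=-64, c2=-256)
macro 5: S0 reads c2=-256 → after 1×micro: -2; S1 reads c2=-256 → after 2×micro: -256; S2 reads c2=-256 → after 1×micro: -1024 ⇒ (c0=-2, c1=-256, c2=-1024)

c1 at macro-step 4 = -64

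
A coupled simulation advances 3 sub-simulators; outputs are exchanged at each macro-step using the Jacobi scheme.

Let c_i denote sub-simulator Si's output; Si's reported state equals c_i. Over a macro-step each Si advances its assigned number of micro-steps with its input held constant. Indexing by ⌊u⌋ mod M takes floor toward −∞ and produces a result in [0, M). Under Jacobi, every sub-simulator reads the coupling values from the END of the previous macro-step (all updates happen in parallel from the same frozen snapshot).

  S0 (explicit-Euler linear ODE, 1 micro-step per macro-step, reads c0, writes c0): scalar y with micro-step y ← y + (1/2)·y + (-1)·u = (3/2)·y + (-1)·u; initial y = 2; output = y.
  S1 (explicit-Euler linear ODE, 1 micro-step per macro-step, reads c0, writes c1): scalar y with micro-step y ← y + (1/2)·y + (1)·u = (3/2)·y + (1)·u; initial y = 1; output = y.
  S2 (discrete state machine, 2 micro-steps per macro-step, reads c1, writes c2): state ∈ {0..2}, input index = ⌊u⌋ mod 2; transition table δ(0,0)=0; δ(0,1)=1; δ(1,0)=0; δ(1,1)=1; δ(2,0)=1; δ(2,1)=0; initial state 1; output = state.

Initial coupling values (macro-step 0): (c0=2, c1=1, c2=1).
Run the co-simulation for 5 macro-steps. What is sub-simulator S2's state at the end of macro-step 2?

macro 1: S0 reads c0=2 → after 1×micro: 1; S1 reads c0=2 → after 1×micro: 7/2; S2 reads c1=1 → after 2×micro: 1 ⇒ (c0=1, c1=7/2, c2=1)
macro 2: S0 reads c0=1 → after 1×micro: 1/2; S1 reads c0=1 → after 1×micro: 25/4; S2 reads c1=7/2 → after 2×micro: 1 ⇒ (c0=1/2, c1=25/4, c2=1)
macro 3: S0 reads c0=1/2 → after 1×micro: 1/4; S1 reads c0=1/2 → after 1×micro: 79/8; S2 reads c1=25/4 → after 2×micro: 0 ⇒ (c0=1/4, c1=79/8, c2=0)
macro 4: S0 reads c0=1/4 → after 1×micro: 1/8; S1 reads c0=1/4 → after 1×micro: 241/16; S2 reads c1=79/8 → after 2×micro: 1 ⇒ (c0=1/8, c1=241/16, c2=1)
macro 5: S0 reads c0=1/8 → after 1×micro: 1/16; S1 reads c0=1/8 → after 1×micro: 727/32; S2 reads c1=241/16 → after 2×micro: 1 ⇒ (c0=1/16, c1=727/32, c2=1)

S2 state at macro-step 2 = 1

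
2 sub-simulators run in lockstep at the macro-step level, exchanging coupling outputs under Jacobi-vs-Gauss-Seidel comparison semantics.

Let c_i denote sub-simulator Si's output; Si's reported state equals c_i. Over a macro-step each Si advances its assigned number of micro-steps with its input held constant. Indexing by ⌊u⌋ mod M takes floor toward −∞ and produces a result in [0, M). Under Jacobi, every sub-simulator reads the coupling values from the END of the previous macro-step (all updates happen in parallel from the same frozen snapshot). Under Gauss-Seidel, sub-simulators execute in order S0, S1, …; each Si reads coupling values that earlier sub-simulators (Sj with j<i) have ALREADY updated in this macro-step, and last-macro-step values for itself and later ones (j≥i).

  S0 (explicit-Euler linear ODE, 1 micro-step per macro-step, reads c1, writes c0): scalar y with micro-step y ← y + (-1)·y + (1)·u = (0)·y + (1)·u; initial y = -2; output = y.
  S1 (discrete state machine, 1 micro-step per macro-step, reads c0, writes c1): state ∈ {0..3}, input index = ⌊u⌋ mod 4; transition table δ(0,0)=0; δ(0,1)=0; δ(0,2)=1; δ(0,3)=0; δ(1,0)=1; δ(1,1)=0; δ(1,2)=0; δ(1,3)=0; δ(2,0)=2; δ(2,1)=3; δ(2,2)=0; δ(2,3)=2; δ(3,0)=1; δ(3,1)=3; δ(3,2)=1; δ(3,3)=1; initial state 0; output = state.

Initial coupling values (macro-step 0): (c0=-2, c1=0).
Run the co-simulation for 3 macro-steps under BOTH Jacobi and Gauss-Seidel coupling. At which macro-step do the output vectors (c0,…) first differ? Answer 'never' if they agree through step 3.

[Jacobi] macro 1: S0 reads c1=0 → after 1×micro: 0; S1 reads c0=-2 → after 1×micro: 1 ⇒ (c0=0, c1=1)
[Jacobi] macro 2: S0 reads c1=1 → after 1×micro: 1; S1 reads c0=0 → after 1×micro: 1 ⇒ (c0=1, c1=1)
[Jacobi] macro 3: S0 reads c1=1 → after 1×micro: 1; S1 reads c0=1 → after 1×micro: 0 ⇒ (c0=1, c1=0)
[Gauss-Seidel] macro 1: S0 reads c1=0 → after 1×micro: 0; S1 reads c0=0 → after 1×micro: 0 ⇒ (c0=0, c1=0)
[Gauss-Seidel] macro 2: S0 reads c1=0 → after 1×micro: 0; S1 reads c0=0 → after 1×micro: 0 ⇒ (c0=0, c1=0)
[Gauss-Seidel] macro 3: S0 reads c1=0 → after 1×micro: 0; S1 reads c0=0 → after 1×micro: 0 ⇒ (c0=0, c1=0)

first divergence at macro-step: 1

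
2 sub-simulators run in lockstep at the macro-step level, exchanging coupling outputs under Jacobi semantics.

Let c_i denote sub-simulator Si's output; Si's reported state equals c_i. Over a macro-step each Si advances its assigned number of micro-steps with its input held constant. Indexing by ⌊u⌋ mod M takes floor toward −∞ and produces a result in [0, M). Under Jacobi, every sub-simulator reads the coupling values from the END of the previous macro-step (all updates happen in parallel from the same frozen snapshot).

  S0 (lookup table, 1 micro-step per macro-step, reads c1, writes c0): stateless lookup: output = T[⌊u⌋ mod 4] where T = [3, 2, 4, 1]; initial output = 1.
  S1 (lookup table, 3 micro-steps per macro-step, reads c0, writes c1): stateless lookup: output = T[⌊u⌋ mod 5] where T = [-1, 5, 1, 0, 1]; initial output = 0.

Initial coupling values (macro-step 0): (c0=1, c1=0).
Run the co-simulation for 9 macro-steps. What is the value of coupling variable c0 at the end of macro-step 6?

macro 1: S0 reads c1=0 → after 1×micro: 3; S1 reads c0=1 → after 3×micro: 5 ⇒ (c0=3, c1=5)
macro 2: S0 reads c1=5 → after 1×micro: 2; S1 reads c0=3 → after 3×micro: 0 ⇒ (c0=2, c1=0)
macro 3: S0 reads c1=0 → after 1×micro: 3; S1 reads c0=2 → after 3×micro: 1 ⇒ (c0=3, c1=1)
macro 4: S0 reads c1=1 → after 1×micro: 2; S1 reads c0=3 → after 3×micro: 0 ⇒ (c0=2, c1=0)
macro 5: S0 reads c1=0 → after 1×micro: 3; S1 reads c0=2 → after 3×micro: 1 ⇒ (c0=3, c1=1)
macro 6: S0 reads c1=1 → after 1×micro: 2; S1 reads c0=3 → after 3×micro: 0 ⇒ (c0=2, c1=0)
macro 7: S0 reads c1=0 → after 1×micro: 3; S1 reads c0=2 → after 3×micro: 1 ⇒ (c0=3, c1=1)
macro 8: S0 reads c1=1 → after 1×micro: 2; S1 reads c0=3 → after 3×micro: 0 ⇒ (c0=2, c1=0)
macro 9: S0 reads c1=0 → after 1×micro: 3; S1 reads c0=2 → after 3×micro: 1 ⇒ (c0=3, c1=1)

c0 at macro-step 6 = 2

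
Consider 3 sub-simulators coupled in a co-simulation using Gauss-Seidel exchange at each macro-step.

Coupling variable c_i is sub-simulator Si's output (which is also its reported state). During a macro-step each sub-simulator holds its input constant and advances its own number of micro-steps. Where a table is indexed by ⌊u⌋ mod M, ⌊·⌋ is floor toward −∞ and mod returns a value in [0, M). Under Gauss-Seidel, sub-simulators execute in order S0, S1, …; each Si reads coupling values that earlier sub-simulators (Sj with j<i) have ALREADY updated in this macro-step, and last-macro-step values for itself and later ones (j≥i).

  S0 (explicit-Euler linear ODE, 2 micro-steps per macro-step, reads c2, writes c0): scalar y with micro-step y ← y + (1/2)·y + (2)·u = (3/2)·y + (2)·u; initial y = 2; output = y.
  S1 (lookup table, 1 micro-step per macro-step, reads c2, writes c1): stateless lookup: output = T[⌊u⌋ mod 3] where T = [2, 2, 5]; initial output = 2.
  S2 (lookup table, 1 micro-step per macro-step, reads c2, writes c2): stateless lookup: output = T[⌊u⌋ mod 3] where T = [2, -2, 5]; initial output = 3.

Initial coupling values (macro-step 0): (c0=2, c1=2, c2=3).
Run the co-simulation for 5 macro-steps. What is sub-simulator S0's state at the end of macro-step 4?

S0 state at macro-step 4 = 45311/128

macro 1: S0 reads c2=3 → after 2×micro: 39/2; S1 reads c2=3 → after 1×micro: 2; S2 reads c2=3 → after 1×micro: 2 ⇒ (c0=39/2, c1=2, c2=2)
macro 2: S0 reads c2=2 → after 2×micro: 431/8; S1 reads c2=2 → after 1×micro: 5; S2 reads c2=2 → after 1×micro: 5 ⇒ (c0=431/8, c1=5, c2=5)
macro 3: S0 reads c2=5 → after 2×micro: 4679/32; S1 reads c2=5 → after 1×micro: 5; S2 reads c2=5 → after 1×micro: 5 ⇒ (c0=4679/32, c1=5, c2=5)
macro 4: S0 reads c2=5 → after 2×micro: 45311/128; S1 reads c2=5 → after 1×micro: 5; S2 reads c2=5 → after 1×micro: 5 ⇒ (c0=45311/128, c1=5, c2=5)
macro 5: S0 reads c2=5 → after 2×micro: 420599/512; S1 reads c2=5 → after 1×micro: 5; S2 reads c2=5 → after 1×micro: 5 ⇒ (c0=420599/512, c1=5, c2=5)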